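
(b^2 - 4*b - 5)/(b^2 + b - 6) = (b^2 - 4*b - 5)/(b^2 + b - 6)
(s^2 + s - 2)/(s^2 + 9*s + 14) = (s - 1)/(s + 7)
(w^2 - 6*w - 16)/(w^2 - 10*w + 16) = (w + 2)/(w - 2)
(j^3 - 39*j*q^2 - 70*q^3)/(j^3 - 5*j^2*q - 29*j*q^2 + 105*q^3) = (-j - 2*q)/(-j + 3*q)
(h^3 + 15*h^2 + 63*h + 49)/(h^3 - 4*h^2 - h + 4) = (h^2 + 14*h + 49)/(h^2 - 5*h + 4)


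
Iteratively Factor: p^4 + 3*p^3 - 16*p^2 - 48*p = (p)*(p^3 + 3*p^2 - 16*p - 48) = p*(p + 4)*(p^2 - p - 12) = p*(p + 3)*(p + 4)*(p - 4)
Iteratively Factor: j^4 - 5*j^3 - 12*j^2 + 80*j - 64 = (j - 4)*(j^3 - j^2 - 16*j + 16) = (j - 4)*(j + 4)*(j^2 - 5*j + 4) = (j - 4)*(j - 1)*(j + 4)*(j - 4)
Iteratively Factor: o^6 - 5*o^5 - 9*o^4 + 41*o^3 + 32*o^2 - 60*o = (o)*(o^5 - 5*o^4 - 9*o^3 + 41*o^2 + 32*o - 60) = o*(o - 1)*(o^4 - 4*o^3 - 13*o^2 + 28*o + 60) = o*(o - 1)*(o + 2)*(o^3 - 6*o^2 - o + 30) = o*(o - 1)*(o + 2)^2*(o^2 - 8*o + 15) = o*(o - 3)*(o - 1)*(o + 2)^2*(o - 5)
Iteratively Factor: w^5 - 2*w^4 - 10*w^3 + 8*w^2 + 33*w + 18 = (w + 1)*(w^4 - 3*w^3 - 7*w^2 + 15*w + 18) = (w - 3)*(w + 1)*(w^3 - 7*w - 6) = (w - 3)*(w + 1)*(w + 2)*(w^2 - 2*w - 3) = (w - 3)^2*(w + 1)*(w + 2)*(w + 1)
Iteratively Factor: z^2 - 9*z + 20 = (z - 5)*(z - 4)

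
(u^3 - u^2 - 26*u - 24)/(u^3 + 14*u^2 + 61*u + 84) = (u^2 - 5*u - 6)/(u^2 + 10*u + 21)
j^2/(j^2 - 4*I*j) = j/(j - 4*I)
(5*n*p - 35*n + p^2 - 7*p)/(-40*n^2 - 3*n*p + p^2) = (p - 7)/(-8*n + p)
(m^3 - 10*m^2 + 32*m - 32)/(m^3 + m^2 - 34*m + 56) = (m - 4)/(m + 7)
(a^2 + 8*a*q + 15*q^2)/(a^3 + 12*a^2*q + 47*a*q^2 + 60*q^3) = 1/(a + 4*q)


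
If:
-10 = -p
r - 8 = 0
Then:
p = 10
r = 8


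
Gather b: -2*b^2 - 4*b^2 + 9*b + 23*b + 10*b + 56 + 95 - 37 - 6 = -6*b^2 + 42*b + 108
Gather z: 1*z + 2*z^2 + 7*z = 2*z^2 + 8*z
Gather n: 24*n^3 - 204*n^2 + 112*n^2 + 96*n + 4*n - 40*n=24*n^3 - 92*n^2 + 60*n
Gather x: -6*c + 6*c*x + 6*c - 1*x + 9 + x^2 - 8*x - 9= x^2 + x*(6*c - 9)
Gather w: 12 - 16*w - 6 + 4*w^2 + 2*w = 4*w^2 - 14*w + 6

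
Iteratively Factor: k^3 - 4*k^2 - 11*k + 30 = (k - 2)*(k^2 - 2*k - 15) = (k - 2)*(k + 3)*(k - 5)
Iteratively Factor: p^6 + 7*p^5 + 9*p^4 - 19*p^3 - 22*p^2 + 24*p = (p - 1)*(p^5 + 8*p^4 + 17*p^3 - 2*p^2 - 24*p) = (p - 1)*(p + 3)*(p^4 + 5*p^3 + 2*p^2 - 8*p) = p*(p - 1)*(p + 3)*(p^3 + 5*p^2 + 2*p - 8) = p*(p - 1)*(p + 3)*(p + 4)*(p^2 + p - 2) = p*(p - 1)*(p + 2)*(p + 3)*(p + 4)*(p - 1)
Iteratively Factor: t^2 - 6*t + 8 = (t - 2)*(t - 4)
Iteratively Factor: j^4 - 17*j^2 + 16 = (j - 4)*(j^3 + 4*j^2 - j - 4) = (j - 4)*(j + 1)*(j^2 + 3*j - 4) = (j - 4)*(j + 1)*(j + 4)*(j - 1)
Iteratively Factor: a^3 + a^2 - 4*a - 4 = (a - 2)*(a^2 + 3*a + 2) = (a - 2)*(a + 2)*(a + 1)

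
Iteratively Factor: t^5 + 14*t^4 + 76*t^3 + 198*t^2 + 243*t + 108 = (t + 3)*(t^4 + 11*t^3 + 43*t^2 + 69*t + 36) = (t + 3)*(t + 4)*(t^3 + 7*t^2 + 15*t + 9) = (t + 3)^2*(t + 4)*(t^2 + 4*t + 3) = (t + 3)^3*(t + 4)*(t + 1)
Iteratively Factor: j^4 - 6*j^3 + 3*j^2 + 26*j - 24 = (j - 4)*(j^3 - 2*j^2 - 5*j + 6) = (j - 4)*(j - 3)*(j^2 + j - 2) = (j - 4)*(j - 3)*(j + 2)*(j - 1)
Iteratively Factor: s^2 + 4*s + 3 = (s + 3)*(s + 1)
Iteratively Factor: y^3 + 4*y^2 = (y)*(y^2 + 4*y) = y*(y + 4)*(y)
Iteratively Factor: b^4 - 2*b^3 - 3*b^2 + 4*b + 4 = (b + 1)*(b^3 - 3*b^2 + 4) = (b + 1)^2*(b^2 - 4*b + 4) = (b - 2)*(b + 1)^2*(b - 2)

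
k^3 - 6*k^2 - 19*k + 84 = (k - 7)*(k - 3)*(k + 4)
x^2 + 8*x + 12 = (x + 2)*(x + 6)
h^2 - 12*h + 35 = (h - 7)*(h - 5)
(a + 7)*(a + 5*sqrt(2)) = a^2 + 7*a + 5*sqrt(2)*a + 35*sqrt(2)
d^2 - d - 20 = (d - 5)*(d + 4)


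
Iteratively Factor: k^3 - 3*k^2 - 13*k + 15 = (k + 3)*(k^2 - 6*k + 5) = (k - 5)*(k + 3)*(k - 1)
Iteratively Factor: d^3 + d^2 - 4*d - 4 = (d + 2)*(d^2 - d - 2) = (d - 2)*(d + 2)*(d + 1)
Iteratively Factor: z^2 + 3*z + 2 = (z + 1)*(z + 2)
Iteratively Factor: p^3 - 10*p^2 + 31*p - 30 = (p - 5)*(p^2 - 5*p + 6) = (p - 5)*(p - 3)*(p - 2)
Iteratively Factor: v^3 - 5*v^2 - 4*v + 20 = (v + 2)*(v^2 - 7*v + 10) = (v - 2)*(v + 2)*(v - 5)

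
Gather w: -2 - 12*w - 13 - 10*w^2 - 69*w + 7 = -10*w^2 - 81*w - 8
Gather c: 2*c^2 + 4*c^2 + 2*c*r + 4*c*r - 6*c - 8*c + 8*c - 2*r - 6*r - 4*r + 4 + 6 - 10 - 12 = 6*c^2 + c*(6*r - 6) - 12*r - 12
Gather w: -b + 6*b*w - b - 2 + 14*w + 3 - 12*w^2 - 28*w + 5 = -2*b - 12*w^2 + w*(6*b - 14) + 6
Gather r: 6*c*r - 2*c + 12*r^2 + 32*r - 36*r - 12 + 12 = -2*c + 12*r^2 + r*(6*c - 4)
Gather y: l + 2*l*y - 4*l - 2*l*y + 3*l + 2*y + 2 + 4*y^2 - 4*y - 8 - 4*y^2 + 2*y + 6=0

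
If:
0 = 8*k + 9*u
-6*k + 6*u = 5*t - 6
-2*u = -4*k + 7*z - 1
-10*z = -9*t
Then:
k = 1476/4513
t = 2070/4513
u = -1312/4513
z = 1863/4513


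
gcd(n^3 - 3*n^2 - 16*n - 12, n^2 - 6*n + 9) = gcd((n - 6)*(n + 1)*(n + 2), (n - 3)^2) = 1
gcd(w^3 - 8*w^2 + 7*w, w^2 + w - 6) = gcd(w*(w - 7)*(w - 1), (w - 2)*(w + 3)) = 1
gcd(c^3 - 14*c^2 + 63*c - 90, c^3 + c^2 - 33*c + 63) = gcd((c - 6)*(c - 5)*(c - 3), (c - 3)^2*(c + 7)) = c - 3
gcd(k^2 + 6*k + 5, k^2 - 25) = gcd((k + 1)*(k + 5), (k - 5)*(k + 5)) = k + 5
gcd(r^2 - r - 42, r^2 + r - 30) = r + 6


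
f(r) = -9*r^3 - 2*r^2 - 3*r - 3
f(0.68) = -8.79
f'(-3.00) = -234.00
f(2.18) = -112.29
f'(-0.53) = -8.46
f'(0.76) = -21.64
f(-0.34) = -1.86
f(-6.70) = 2634.19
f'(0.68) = -18.20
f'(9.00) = -2226.00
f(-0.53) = -0.63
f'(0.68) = -18.20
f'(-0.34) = -4.76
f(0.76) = -10.39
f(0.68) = -8.79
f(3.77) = -524.98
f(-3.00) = 231.00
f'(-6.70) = -1188.23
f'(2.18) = -140.03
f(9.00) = -6753.00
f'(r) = -27*r^2 - 4*r - 3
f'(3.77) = -401.83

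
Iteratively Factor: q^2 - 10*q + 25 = (q - 5)*(q - 5)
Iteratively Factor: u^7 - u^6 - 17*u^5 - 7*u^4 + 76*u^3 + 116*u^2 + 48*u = (u + 1)*(u^6 - 2*u^5 - 15*u^4 + 8*u^3 + 68*u^2 + 48*u) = (u - 3)*(u + 1)*(u^5 + u^4 - 12*u^3 - 28*u^2 - 16*u) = (u - 3)*(u + 1)*(u + 2)*(u^4 - u^3 - 10*u^2 - 8*u) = (u - 3)*(u + 1)^2*(u + 2)*(u^3 - 2*u^2 - 8*u) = u*(u - 3)*(u + 1)^2*(u + 2)*(u^2 - 2*u - 8) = u*(u - 3)*(u + 1)^2*(u + 2)^2*(u - 4)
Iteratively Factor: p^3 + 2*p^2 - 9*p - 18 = (p + 3)*(p^2 - p - 6) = (p - 3)*(p + 3)*(p + 2)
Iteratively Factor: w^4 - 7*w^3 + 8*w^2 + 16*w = (w - 4)*(w^3 - 3*w^2 - 4*w) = w*(w - 4)*(w^2 - 3*w - 4) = w*(w - 4)*(w + 1)*(w - 4)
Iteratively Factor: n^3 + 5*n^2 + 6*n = (n + 3)*(n^2 + 2*n) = n*(n + 3)*(n + 2)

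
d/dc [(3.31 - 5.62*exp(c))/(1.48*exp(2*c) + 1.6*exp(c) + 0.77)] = (8.3176*exp(2*c) - 9.7976*exp(c) - 9.6234)*exp(c)/(2.1904*exp(4*c) + 4.736*exp(3*c) + 4.8392*exp(2*c) + 2.464*exp(c) + 0.5929)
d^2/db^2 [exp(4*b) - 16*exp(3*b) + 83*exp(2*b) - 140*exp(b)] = (16*exp(3*b) - 144*exp(2*b) + 332*exp(b) - 140)*exp(b)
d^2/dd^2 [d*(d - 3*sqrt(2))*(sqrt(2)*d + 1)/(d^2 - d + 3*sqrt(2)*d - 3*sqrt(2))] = 2*(-11*d^3 + 31*sqrt(2)*d^3 - 99*sqrt(2)*d^2 + 18*d^2 - 54*d + 54*sqrt(2)*d - 54*sqrt(2) - 72)/(d^6 - 3*d^5 + 9*sqrt(2)*d^5 - 27*sqrt(2)*d^4 + 57*d^4 - 163*d^3 + 81*sqrt(2)*d^3 - 171*sqrt(2)*d^2 + 162*d^2 - 54*d + 162*sqrt(2)*d - 54*sqrt(2))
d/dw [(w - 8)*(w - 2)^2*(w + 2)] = 4*w^3 - 30*w^2 + 24*w + 40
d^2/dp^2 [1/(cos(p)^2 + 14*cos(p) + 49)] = 2*(7*cos(p) - cos(2*p) + 2)/(cos(p) + 7)^4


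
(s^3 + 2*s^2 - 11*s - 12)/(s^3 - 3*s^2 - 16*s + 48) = (s + 1)/(s - 4)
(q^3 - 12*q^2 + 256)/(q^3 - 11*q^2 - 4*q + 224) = (q - 8)/(q - 7)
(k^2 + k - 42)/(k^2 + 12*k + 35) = (k - 6)/(k + 5)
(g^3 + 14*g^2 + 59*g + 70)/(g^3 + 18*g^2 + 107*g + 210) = (g + 2)/(g + 6)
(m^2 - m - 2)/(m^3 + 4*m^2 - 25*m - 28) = (m - 2)/(m^2 + 3*m - 28)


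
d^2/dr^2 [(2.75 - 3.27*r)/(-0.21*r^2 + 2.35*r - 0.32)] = ((16.524 - 4.1202*r)*(0.21*r^2 - 2.35*r + 0.32) + (0.42*r - 2.35)*(0.84*r - 4.7)*(3.27*r - 2.75))/(0.21*r^2 - 2.35*r + 0.32)^3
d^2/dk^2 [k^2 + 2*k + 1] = 2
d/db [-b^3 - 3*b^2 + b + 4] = -3*b^2 - 6*b + 1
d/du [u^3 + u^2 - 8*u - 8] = 3*u^2 + 2*u - 8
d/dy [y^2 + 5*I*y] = 2*y + 5*I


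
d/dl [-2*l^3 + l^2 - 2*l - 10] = -6*l^2 + 2*l - 2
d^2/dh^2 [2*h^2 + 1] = 4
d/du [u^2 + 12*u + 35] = 2*u + 12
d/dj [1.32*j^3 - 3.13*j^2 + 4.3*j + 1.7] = 3.96*j^2 - 6.26*j + 4.3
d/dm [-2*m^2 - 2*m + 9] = -4*m - 2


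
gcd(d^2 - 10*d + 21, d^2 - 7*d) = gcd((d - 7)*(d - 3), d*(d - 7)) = d - 7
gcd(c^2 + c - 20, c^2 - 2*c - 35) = c + 5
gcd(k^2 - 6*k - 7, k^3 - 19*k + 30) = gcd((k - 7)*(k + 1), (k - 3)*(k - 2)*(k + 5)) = 1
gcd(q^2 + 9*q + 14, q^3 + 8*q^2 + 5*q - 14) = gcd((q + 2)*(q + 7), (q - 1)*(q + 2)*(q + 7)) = q^2 + 9*q + 14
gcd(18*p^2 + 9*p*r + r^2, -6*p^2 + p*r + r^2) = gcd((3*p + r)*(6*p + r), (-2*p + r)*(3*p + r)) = 3*p + r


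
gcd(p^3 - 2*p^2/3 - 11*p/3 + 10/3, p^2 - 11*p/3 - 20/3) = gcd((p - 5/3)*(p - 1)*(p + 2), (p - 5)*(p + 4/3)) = 1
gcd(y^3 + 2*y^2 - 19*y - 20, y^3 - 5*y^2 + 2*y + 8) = y^2 - 3*y - 4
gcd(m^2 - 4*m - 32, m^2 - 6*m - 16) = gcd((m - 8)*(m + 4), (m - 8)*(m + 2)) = m - 8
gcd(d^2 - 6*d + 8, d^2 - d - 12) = d - 4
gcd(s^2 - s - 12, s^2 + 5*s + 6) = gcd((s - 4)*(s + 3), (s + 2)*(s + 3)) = s + 3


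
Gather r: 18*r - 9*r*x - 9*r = r*(9 - 9*x)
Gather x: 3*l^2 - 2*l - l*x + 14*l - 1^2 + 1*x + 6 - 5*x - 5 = 3*l^2 + 12*l + x*(-l - 4)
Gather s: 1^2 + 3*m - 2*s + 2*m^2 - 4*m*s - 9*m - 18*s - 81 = 2*m^2 - 6*m + s*(-4*m - 20) - 80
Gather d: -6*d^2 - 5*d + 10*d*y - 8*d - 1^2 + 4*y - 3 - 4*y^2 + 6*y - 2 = -6*d^2 + d*(10*y - 13) - 4*y^2 + 10*y - 6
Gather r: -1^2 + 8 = 7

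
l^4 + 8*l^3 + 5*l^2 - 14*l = l*(l - 1)*(l + 2)*(l + 7)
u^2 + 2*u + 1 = (u + 1)^2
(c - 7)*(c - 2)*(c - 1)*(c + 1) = c^4 - 9*c^3 + 13*c^2 + 9*c - 14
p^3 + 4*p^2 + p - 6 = (p - 1)*(p + 2)*(p + 3)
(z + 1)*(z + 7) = z^2 + 8*z + 7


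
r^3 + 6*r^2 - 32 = (r - 2)*(r + 4)^2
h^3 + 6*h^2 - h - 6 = (h - 1)*(h + 1)*(h + 6)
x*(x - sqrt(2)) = x^2 - sqrt(2)*x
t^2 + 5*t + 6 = (t + 2)*(t + 3)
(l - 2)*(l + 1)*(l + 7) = l^3 + 6*l^2 - 9*l - 14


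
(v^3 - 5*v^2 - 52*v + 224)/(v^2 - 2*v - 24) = (-v^3 + 5*v^2 + 52*v - 224)/(-v^2 + 2*v + 24)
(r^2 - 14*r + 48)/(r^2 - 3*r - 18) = (r - 8)/(r + 3)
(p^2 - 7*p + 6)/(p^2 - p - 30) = (p - 1)/(p + 5)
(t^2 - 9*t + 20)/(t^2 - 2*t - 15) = (t - 4)/(t + 3)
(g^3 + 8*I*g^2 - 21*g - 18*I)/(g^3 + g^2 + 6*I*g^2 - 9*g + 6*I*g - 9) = (g + 2*I)/(g + 1)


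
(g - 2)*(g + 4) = g^2 + 2*g - 8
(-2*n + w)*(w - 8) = -2*n*w + 16*n + w^2 - 8*w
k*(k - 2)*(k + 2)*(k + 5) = k^4 + 5*k^3 - 4*k^2 - 20*k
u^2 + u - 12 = (u - 3)*(u + 4)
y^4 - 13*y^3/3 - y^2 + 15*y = y*(y - 3)^2*(y + 5/3)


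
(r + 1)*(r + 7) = r^2 + 8*r + 7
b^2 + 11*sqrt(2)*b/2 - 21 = (b - 3*sqrt(2)/2)*(b + 7*sqrt(2))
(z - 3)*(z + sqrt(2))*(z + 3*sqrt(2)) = z^3 - 3*z^2 + 4*sqrt(2)*z^2 - 12*sqrt(2)*z + 6*z - 18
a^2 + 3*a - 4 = (a - 1)*(a + 4)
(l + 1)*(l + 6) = l^2 + 7*l + 6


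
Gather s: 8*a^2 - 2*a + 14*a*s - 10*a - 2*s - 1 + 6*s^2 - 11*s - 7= 8*a^2 - 12*a + 6*s^2 + s*(14*a - 13) - 8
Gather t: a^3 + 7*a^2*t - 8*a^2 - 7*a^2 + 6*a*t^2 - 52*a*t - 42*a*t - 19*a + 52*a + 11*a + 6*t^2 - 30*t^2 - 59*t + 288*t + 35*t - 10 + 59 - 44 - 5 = a^3 - 15*a^2 + 44*a + t^2*(6*a - 24) + t*(7*a^2 - 94*a + 264)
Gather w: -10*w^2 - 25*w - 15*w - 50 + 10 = -10*w^2 - 40*w - 40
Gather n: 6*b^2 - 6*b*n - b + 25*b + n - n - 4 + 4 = 6*b^2 - 6*b*n + 24*b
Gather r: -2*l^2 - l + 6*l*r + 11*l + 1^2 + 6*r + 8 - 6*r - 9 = -2*l^2 + 6*l*r + 10*l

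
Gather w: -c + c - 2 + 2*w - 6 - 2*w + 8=0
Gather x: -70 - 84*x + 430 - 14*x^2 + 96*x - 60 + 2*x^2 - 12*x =300 - 12*x^2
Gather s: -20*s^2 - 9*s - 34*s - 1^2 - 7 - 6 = -20*s^2 - 43*s - 14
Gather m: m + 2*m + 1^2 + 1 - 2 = 3*m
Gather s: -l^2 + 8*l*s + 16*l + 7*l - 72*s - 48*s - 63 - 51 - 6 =-l^2 + 23*l + s*(8*l - 120) - 120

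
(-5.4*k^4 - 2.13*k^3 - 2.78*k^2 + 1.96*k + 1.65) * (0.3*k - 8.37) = -1.62*k^5 + 44.559*k^4 + 16.9941*k^3 + 23.8566*k^2 - 15.9102*k - 13.8105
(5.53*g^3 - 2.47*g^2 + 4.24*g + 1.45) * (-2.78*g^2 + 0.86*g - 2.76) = -15.3734*g^5 + 11.6224*g^4 - 29.1742*g^3 + 6.4326*g^2 - 10.4554*g - 4.002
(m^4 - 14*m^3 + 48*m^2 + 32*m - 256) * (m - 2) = m^5 - 16*m^4 + 76*m^3 - 64*m^2 - 320*m + 512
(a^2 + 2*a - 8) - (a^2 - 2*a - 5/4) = 4*a - 27/4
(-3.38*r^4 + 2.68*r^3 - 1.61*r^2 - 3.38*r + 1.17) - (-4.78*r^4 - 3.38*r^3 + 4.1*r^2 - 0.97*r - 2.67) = 1.4*r^4 + 6.06*r^3 - 5.71*r^2 - 2.41*r + 3.84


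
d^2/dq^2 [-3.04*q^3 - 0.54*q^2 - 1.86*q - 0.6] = -18.24*q - 1.08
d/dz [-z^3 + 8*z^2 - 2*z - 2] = -3*z^2 + 16*z - 2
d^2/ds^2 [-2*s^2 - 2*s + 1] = -4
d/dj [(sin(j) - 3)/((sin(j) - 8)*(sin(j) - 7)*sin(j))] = 2*(-sin(j)^3 + 12*sin(j)^2 - 45*sin(j) + 84)*cos(j)/((sin(j) - 8)^2*(sin(j) - 7)^2*sin(j)^2)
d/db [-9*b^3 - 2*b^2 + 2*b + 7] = -27*b^2 - 4*b + 2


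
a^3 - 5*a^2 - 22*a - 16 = (a - 8)*(a + 1)*(a + 2)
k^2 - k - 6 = (k - 3)*(k + 2)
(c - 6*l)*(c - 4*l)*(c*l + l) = c^3*l - 10*c^2*l^2 + c^2*l + 24*c*l^3 - 10*c*l^2 + 24*l^3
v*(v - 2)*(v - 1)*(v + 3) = v^4 - 7*v^2 + 6*v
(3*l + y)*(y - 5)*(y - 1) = 3*l*y^2 - 18*l*y + 15*l + y^3 - 6*y^2 + 5*y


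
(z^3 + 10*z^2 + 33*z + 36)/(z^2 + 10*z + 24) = (z^2 + 6*z + 9)/(z + 6)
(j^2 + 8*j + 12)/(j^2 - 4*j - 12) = (j + 6)/(j - 6)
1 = 1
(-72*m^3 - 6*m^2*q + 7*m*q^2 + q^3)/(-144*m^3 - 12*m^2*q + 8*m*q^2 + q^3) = (-12*m^2 + m*q + q^2)/(-24*m^2 + 2*m*q + q^2)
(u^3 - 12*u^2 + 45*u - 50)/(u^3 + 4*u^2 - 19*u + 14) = (u^2 - 10*u + 25)/(u^2 + 6*u - 7)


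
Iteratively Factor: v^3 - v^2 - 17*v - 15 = (v + 3)*(v^2 - 4*v - 5) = (v - 5)*(v + 3)*(v + 1)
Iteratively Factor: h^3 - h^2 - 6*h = (h)*(h^2 - h - 6) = h*(h + 2)*(h - 3)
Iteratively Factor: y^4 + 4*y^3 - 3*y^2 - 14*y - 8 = (y + 1)*(y^3 + 3*y^2 - 6*y - 8) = (y + 1)*(y + 4)*(y^2 - y - 2) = (y + 1)^2*(y + 4)*(y - 2)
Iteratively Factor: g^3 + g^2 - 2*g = (g + 2)*(g^2 - g) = (g - 1)*(g + 2)*(g)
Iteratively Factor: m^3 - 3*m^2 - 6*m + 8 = (m - 1)*(m^2 - 2*m - 8) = (m - 1)*(m + 2)*(m - 4)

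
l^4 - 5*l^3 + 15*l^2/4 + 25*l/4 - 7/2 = (l - 7/2)*(l - 2)*(l - 1/2)*(l + 1)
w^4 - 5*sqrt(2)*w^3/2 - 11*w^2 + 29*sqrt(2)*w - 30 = (w - 3*sqrt(2))*(w - sqrt(2))^2*(w + 5*sqrt(2)/2)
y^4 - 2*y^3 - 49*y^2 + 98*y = y*(y - 7)*(y - 2)*(y + 7)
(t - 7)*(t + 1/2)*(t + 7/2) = t^3 - 3*t^2 - 105*t/4 - 49/4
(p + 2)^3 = p^3 + 6*p^2 + 12*p + 8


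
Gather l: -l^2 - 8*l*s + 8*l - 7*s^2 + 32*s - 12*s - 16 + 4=-l^2 + l*(8 - 8*s) - 7*s^2 + 20*s - 12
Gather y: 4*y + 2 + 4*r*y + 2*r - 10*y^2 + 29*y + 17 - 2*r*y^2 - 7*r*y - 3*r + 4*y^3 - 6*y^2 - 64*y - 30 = -r + 4*y^3 + y^2*(-2*r - 16) + y*(-3*r - 31) - 11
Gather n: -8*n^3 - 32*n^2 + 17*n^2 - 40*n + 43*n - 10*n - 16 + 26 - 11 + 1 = -8*n^3 - 15*n^2 - 7*n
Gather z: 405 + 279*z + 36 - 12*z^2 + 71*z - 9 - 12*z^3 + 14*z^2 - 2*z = -12*z^3 + 2*z^2 + 348*z + 432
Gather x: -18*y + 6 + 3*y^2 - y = 3*y^2 - 19*y + 6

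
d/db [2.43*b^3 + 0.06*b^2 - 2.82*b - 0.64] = 7.29*b^2 + 0.12*b - 2.82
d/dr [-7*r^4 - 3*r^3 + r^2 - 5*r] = -28*r^3 - 9*r^2 + 2*r - 5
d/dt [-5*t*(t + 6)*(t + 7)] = -15*t^2 - 130*t - 210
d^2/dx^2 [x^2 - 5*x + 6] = 2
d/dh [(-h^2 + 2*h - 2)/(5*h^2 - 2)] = 2*(-5*h^2 + 12*h - 2)/(25*h^4 - 20*h^2 + 4)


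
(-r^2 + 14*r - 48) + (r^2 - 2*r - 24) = 12*r - 72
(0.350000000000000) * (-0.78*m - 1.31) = -0.273*m - 0.4585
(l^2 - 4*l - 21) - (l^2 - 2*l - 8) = -2*l - 13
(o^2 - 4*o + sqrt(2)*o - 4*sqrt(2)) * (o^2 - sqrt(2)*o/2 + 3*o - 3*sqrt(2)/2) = o^4 - o^3 + sqrt(2)*o^3/2 - 13*o^2 - sqrt(2)*o^2/2 - 6*sqrt(2)*o + o + 12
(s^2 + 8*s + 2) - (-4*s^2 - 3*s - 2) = 5*s^2 + 11*s + 4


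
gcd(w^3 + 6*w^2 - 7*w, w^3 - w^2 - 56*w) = w^2 + 7*w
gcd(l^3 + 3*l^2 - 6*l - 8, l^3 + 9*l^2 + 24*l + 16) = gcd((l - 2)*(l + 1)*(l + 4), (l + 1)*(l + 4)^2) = l^2 + 5*l + 4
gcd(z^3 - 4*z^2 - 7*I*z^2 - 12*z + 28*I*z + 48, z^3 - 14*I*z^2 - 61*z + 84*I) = z^2 - 7*I*z - 12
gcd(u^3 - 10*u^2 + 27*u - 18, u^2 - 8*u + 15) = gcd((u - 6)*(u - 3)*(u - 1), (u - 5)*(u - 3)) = u - 3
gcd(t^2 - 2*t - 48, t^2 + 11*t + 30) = t + 6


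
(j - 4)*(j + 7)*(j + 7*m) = j^3 + 7*j^2*m + 3*j^2 + 21*j*m - 28*j - 196*m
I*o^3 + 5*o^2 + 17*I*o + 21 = (o - 7*I)*(o + 3*I)*(I*o + 1)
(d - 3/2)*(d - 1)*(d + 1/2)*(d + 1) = d^4 - d^3 - 7*d^2/4 + d + 3/4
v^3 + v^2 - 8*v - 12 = (v - 3)*(v + 2)^2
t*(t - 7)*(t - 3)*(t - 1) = t^4 - 11*t^3 + 31*t^2 - 21*t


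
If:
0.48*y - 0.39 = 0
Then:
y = 0.81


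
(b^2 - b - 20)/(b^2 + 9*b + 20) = (b - 5)/(b + 5)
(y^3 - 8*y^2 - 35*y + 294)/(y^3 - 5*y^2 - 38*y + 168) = (y - 7)/(y - 4)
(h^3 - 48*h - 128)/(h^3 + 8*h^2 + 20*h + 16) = (h^2 - 4*h - 32)/(h^2 + 4*h + 4)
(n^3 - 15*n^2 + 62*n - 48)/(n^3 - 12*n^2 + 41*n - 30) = (n - 8)/(n - 5)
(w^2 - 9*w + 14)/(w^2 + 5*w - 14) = (w - 7)/(w + 7)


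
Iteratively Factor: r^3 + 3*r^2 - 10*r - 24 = (r + 4)*(r^2 - r - 6) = (r - 3)*(r + 4)*(r + 2)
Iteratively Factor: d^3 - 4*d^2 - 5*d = (d - 5)*(d^2 + d) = (d - 5)*(d + 1)*(d)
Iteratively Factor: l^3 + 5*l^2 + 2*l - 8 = (l + 2)*(l^2 + 3*l - 4) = (l + 2)*(l + 4)*(l - 1)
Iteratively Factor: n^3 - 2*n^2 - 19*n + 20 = (n - 1)*(n^2 - n - 20) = (n - 5)*(n - 1)*(n + 4)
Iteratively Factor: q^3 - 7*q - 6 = (q - 3)*(q^2 + 3*q + 2) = (q - 3)*(q + 2)*(q + 1)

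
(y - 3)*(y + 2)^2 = y^3 + y^2 - 8*y - 12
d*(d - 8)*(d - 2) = d^3 - 10*d^2 + 16*d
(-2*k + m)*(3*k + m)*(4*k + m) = -24*k^3 - 2*k^2*m + 5*k*m^2 + m^3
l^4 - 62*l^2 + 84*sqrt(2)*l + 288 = (l - 4*sqrt(2))*(l - 3*sqrt(2))*(l + sqrt(2))*(l + 6*sqrt(2))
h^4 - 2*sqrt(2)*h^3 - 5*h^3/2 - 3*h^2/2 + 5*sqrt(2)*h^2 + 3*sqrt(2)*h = h*(h - 3)*(h + 1/2)*(h - 2*sqrt(2))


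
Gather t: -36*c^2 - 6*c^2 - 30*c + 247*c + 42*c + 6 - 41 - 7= -42*c^2 + 259*c - 42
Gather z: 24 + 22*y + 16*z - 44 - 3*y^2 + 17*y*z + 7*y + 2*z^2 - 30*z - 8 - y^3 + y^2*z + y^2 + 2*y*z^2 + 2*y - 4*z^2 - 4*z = -y^3 - 2*y^2 + 31*y + z^2*(2*y - 2) + z*(y^2 + 17*y - 18) - 28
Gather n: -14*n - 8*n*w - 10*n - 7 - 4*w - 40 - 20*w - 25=n*(-8*w - 24) - 24*w - 72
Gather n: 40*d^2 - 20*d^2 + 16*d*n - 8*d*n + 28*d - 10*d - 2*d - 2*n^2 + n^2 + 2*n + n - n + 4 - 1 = 20*d^2 + 16*d - n^2 + n*(8*d + 2) + 3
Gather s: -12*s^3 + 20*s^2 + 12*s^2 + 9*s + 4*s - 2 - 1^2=-12*s^3 + 32*s^2 + 13*s - 3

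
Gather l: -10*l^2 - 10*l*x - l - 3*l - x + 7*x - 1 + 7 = -10*l^2 + l*(-10*x - 4) + 6*x + 6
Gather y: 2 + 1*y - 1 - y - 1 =0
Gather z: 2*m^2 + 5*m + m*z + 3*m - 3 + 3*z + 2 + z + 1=2*m^2 + 8*m + z*(m + 4)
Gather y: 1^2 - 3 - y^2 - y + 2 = -y^2 - y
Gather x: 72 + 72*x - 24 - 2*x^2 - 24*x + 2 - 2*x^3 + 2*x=-2*x^3 - 2*x^2 + 50*x + 50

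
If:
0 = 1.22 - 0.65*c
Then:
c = 1.88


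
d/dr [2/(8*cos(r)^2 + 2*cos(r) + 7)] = 4*(8*cos(r) + 1)*sin(r)/(8*cos(r)^2 + 2*cos(r) + 7)^2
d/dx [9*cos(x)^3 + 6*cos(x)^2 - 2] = -3*(9*cos(x) + 4)*sin(x)*cos(x)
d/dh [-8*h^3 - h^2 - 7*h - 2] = -24*h^2 - 2*h - 7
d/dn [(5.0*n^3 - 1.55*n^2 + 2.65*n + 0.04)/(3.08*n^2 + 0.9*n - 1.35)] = (15.4*n^4 + 9.0*n^3 - 29.807*n^2 + 3.9386*n - 3.6135)/(9.4864*n^4 + 5.544*n^3 - 7.506*n^2 - 2.43*n + 1.8225)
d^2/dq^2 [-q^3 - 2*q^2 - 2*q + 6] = -6*q - 4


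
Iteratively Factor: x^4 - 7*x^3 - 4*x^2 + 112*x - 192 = (x + 4)*(x^3 - 11*x^2 + 40*x - 48) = (x - 4)*(x + 4)*(x^2 - 7*x + 12) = (x - 4)^2*(x + 4)*(x - 3)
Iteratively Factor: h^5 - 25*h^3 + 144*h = (h + 3)*(h^4 - 3*h^3 - 16*h^2 + 48*h) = (h + 3)*(h + 4)*(h^3 - 7*h^2 + 12*h) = h*(h + 3)*(h + 4)*(h^2 - 7*h + 12) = h*(h - 3)*(h + 3)*(h + 4)*(h - 4)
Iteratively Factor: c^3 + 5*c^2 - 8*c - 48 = (c + 4)*(c^2 + c - 12) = (c + 4)^2*(c - 3)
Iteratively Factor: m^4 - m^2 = (m)*(m^3 - m) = m*(m + 1)*(m^2 - m) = m^2*(m + 1)*(m - 1)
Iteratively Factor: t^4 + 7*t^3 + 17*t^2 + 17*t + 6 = (t + 2)*(t^3 + 5*t^2 + 7*t + 3) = (t + 2)*(t + 3)*(t^2 + 2*t + 1) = (t + 1)*(t + 2)*(t + 3)*(t + 1)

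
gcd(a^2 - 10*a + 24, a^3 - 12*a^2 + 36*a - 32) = 1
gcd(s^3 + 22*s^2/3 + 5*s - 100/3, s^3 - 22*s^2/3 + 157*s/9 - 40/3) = s - 5/3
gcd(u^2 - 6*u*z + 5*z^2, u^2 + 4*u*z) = 1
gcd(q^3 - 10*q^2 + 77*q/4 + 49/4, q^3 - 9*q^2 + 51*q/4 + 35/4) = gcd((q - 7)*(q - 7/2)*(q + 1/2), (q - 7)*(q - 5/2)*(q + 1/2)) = q^2 - 13*q/2 - 7/2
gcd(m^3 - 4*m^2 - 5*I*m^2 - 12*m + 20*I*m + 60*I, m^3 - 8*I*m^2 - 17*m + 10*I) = m - 5*I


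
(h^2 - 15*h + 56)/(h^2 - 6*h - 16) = (h - 7)/(h + 2)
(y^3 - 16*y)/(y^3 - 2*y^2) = (y^2 - 16)/(y*(y - 2))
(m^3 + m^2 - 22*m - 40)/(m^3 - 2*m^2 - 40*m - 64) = (m - 5)/(m - 8)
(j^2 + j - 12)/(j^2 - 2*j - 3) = (j + 4)/(j + 1)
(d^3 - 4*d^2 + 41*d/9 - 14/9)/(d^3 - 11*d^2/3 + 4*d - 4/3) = (d - 7/3)/(d - 2)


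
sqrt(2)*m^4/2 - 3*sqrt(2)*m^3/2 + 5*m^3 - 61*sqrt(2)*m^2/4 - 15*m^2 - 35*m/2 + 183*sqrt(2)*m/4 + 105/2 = (m - 3)*(m - 5*sqrt(2)/2)*(m + 7*sqrt(2))*(sqrt(2)*m/2 + 1/2)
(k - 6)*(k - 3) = k^2 - 9*k + 18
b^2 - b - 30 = (b - 6)*(b + 5)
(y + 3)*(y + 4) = y^2 + 7*y + 12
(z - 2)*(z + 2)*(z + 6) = z^3 + 6*z^2 - 4*z - 24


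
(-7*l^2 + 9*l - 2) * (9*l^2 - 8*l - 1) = -63*l^4 + 137*l^3 - 83*l^2 + 7*l + 2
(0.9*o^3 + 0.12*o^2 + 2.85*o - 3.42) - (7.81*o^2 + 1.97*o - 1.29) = 0.9*o^3 - 7.69*o^2 + 0.88*o - 2.13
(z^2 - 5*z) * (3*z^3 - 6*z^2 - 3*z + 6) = 3*z^5 - 21*z^4 + 27*z^3 + 21*z^2 - 30*z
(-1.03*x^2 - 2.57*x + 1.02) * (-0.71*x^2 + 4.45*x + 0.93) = 0.7313*x^4 - 2.7588*x^3 - 13.1186*x^2 + 2.1489*x + 0.9486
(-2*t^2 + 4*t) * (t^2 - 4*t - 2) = -2*t^4 + 12*t^3 - 12*t^2 - 8*t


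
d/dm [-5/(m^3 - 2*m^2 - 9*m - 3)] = 5*(3*m^2 - 4*m - 9)/(-m^3 + 2*m^2 + 9*m + 3)^2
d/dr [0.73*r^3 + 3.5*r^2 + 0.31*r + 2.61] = 2.19*r^2 + 7.0*r + 0.31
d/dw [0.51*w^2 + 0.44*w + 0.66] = 1.02*w + 0.44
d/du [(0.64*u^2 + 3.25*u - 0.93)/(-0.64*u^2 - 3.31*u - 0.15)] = (-0.0384000000000002*u^2 - 1.3824*u - 3.5658)/(0.4096*u^4 + 4.2368*u^3 + 11.1481*u^2 + 0.993*u + 0.0225)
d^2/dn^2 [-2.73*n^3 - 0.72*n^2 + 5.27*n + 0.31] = -16.38*n - 1.44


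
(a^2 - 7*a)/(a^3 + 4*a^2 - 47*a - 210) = a/(a^2 + 11*a + 30)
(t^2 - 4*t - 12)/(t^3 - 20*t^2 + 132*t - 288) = (t + 2)/(t^2 - 14*t + 48)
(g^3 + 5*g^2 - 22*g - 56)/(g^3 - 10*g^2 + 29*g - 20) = (g^2 + 9*g + 14)/(g^2 - 6*g + 5)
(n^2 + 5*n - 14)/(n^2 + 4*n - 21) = (n - 2)/(n - 3)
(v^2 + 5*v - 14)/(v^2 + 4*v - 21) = (v - 2)/(v - 3)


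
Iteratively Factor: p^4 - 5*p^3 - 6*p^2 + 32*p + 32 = (p + 2)*(p^3 - 7*p^2 + 8*p + 16) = (p - 4)*(p + 2)*(p^2 - 3*p - 4) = (p - 4)^2*(p + 2)*(p + 1)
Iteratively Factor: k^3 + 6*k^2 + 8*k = (k)*(k^2 + 6*k + 8) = k*(k + 2)*(k + 4)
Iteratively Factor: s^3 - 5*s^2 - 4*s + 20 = (s - 2)*(s^2 - 3*s - 10) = (s - 2)*(s + 2)*(s - 5)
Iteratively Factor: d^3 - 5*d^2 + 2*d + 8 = (d - 2)*(d^2 - 3*d - 4) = (d - 2)*(d + 1)*(d - 4)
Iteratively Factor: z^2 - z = (z - 1)*(z)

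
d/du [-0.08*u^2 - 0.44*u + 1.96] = -0.16*u - 0.44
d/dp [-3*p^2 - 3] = -6*p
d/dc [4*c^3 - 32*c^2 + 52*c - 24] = 12*c^2 - 64*c + 52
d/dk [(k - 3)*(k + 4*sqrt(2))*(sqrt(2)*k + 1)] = 3*sqrt(2)*k^2 - 6*sqrt(2)*k + 18*k - 27 + 4*sqrt(2)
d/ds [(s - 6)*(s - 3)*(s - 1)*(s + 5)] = 4*s^3 - 15*s^2 - 46*s + 117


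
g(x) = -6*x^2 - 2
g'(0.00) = 0.00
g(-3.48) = -74.66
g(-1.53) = -16.05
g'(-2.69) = 32.28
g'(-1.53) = 18.36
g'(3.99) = -47.88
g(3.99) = -97.52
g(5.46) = -180.87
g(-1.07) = -8.87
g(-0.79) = -5.74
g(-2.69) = -45.42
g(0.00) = -2.00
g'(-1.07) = 12.84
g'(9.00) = -108.00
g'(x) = -12*x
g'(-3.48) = 41.76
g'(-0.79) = 9.48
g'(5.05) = -60.60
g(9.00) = -488.00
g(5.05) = -155.02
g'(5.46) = -65.52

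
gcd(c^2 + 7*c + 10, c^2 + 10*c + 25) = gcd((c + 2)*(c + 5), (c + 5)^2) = c + 5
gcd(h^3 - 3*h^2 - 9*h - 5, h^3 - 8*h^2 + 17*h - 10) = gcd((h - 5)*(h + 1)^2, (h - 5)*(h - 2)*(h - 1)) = h - 5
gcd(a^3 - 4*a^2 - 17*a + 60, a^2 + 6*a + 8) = a + 4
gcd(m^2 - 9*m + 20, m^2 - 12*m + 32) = m - 4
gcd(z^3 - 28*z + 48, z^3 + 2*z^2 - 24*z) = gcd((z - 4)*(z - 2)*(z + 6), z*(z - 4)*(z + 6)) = z^2 + 2*z - 24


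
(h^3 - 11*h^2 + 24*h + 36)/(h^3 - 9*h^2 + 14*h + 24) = (h - 6)/(h - 4)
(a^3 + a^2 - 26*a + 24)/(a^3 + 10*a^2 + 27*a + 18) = (a^2 - 5*a + 4)/(a^2 + 4*a + 3)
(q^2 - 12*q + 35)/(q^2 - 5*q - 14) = (q - 5)/(q + 2)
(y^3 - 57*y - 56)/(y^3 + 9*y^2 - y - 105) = (y^2 - 7*y - 8)/(y^2 + 2*y - 15)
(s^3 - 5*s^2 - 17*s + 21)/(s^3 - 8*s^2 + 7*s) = (s + 3)/s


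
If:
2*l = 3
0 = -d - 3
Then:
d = -3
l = 3/2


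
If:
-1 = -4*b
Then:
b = 1/4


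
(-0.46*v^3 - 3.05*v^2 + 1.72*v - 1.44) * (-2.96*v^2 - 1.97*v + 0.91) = 1.3616*v^5 + 9.9342*v^4 + 0.4987*v^3 - 1.9015*v^2 + 4.402*v - 1.3104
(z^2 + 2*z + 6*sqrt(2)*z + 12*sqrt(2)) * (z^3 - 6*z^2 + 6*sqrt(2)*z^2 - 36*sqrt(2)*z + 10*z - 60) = z^5 - 4*z^4 + 12*sqrt(2)*z^4 - 48*sqrt(2)*z^3 + 70*z^3 - 328*z^2 - 84*sqrt(2)*z^2 - 984*z - 240*sqrt(2)*z - 720*sqrt(2)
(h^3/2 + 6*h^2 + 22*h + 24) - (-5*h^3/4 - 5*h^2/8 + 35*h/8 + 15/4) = 7*h^3/4 + 53*h^2/8 + 141*h/8 + 81/4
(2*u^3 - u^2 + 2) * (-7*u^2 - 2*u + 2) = -14*u^5 + 3*u^4 + 6*u^3 - 16*u^2 - 4*u + 4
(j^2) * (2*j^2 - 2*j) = 2*j^4 - 2*j^3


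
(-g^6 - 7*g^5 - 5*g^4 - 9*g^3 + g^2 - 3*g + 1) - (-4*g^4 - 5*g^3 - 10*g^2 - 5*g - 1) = -g^6 - 7*g^5 - g^4 - 4*g^3 + 11*g^2 + 2*g + 2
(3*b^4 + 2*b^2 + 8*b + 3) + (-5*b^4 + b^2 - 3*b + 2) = -2*b^4 + 3*b^2 + 5*b + 5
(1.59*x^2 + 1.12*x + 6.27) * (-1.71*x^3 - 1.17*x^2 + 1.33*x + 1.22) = -2.7189*x^5 - 3.7755*x^4 - 9.9174*x^3 - 3.9065*x^2 + 9.7055*x + 7.6494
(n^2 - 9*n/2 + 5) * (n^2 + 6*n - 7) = n^4 + 3*n^3/2 - 29*n^2 + 123*n/2 - 35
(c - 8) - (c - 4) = -4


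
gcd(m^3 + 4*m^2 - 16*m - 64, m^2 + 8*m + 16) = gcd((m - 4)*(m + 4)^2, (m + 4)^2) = m^2 + 8*m + 16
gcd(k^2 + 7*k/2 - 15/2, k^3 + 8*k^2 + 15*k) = k + 5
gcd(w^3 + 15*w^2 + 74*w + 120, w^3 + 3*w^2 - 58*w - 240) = w^2 + 11*w + 30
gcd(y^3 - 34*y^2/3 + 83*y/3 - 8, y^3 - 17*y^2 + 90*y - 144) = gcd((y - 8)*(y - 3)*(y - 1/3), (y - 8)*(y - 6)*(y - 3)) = y^2 - 11*y + 24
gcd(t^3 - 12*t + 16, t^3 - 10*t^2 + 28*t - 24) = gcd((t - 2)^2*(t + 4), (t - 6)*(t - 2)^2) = t^2 - 4*t + 4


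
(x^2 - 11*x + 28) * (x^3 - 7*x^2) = x^5 - 18*x^4 + 105*x^3 - 196*x^2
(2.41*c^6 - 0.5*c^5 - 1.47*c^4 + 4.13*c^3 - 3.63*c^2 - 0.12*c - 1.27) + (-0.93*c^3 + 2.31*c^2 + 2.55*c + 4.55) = 2.41*c^6 - 0.5*c^5 - 1.47*c^4 + 3.2*c^3 - 1.32*c^2 + 2.43*c + 3.28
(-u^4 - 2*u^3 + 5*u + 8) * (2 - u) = u^5 - 4*u^3 - 5*u^2 + 2*u + 16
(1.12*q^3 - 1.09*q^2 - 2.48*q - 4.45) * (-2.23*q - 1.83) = -2.4976*q^4 + 0.3811*q^3 + 7.5251*q^2 + 14.4619*q + 8.1435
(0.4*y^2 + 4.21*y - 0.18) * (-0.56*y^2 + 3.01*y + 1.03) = -0.224*y^4 - 1.1536*y^3 + 13.1849*y^2 + 3.7945*y - 0.1854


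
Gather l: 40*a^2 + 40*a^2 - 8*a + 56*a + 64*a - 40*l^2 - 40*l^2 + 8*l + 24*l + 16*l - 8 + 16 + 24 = 80*a^2 + 112*a - 80*l^2 + 48*l + 32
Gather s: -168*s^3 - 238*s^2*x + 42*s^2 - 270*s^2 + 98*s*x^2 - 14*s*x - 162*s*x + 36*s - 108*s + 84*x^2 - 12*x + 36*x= -168*s^3 + s^2*(-238*x - 228) + s*(98*x^2 - 176*x - 72) + 84*x^2 + 24*x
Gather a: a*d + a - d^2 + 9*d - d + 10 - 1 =a*(d + 1) - d^2 + 8*d + 9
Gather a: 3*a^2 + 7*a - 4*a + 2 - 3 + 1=3*a^2 + 3*a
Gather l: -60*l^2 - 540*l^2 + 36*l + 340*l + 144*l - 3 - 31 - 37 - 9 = -600*l^2 + 520*l - 80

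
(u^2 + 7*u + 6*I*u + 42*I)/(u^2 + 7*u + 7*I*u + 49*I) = (u + 6*I)/(u + 7*I)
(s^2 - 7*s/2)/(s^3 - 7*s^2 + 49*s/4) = 2/(2*s - 7)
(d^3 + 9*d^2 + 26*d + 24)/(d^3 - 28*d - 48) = (d + 3)/(d - 6)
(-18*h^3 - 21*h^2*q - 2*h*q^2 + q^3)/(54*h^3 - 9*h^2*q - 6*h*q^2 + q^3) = (h + q)/(-3*h + q)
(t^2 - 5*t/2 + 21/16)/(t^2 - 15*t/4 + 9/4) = (t - 7/4)/(t - 3)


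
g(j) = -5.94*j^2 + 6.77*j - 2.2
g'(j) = 6.77 - 11.88*j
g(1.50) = -5.41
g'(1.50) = -11.05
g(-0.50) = -7.07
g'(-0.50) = 12.71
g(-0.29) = -4.66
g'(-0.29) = 10.22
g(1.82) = -9.55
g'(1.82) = -14.85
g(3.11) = -38.60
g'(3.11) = -30.18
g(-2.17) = -44.86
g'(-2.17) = 32.55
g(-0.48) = -6.82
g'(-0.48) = 12.47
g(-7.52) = -389.02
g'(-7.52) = 96.11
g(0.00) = -2.20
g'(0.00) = 6.77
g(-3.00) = -75.97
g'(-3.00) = 42.41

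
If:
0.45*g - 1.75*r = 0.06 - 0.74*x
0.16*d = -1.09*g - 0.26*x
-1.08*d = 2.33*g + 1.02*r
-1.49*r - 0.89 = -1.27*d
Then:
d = -1.07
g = 1.16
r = -1.51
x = -4.20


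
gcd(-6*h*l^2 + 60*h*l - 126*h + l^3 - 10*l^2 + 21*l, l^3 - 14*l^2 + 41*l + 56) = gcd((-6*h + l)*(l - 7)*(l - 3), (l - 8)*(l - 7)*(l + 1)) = l - 7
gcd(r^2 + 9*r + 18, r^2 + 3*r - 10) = 1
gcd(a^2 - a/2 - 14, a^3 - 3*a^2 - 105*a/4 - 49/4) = a + 7/2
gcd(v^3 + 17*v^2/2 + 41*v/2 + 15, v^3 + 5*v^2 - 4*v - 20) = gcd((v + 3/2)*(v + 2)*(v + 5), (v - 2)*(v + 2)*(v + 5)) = v^2 + 7*v + 10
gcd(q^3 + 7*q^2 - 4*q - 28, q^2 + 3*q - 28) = q + 7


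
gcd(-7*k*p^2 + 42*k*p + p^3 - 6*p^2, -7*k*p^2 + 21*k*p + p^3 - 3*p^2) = -7*k*p + p^2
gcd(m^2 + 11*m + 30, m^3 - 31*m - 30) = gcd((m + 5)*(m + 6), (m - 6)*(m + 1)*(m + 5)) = m + 5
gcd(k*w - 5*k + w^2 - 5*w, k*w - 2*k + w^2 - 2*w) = k + w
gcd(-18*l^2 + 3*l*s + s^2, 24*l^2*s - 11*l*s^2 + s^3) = -3*l + s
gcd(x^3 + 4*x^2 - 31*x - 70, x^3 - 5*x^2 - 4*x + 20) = x^2 - 3*x - 10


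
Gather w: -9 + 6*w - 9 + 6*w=12*w - 18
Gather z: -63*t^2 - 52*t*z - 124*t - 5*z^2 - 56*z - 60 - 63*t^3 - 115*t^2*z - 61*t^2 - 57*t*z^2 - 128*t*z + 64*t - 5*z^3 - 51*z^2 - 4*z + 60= -63*t^3 - 124*t^2 - 60*t - 5*z^3 + z^2*(-57*t - 56) + z*(-115*t^2 - 180*t - 60)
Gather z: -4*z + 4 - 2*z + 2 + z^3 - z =z^3 - 7*z + 6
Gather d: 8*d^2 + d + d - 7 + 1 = 8*d^2 + 2*d - 6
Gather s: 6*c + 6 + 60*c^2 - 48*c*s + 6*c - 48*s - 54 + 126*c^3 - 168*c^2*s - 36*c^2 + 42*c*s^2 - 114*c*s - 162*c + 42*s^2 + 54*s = 126*c^3 + 24*c^2 - 150*c + s^2*(42*c + 42) + s*(-168*c^2 - 162*c + 6) - 48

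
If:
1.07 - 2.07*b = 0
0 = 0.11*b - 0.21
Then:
No Solution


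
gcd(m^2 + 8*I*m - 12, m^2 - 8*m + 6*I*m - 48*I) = m + 6*I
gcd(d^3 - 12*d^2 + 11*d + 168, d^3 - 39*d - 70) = d - 7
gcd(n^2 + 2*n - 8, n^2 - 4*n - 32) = n + 4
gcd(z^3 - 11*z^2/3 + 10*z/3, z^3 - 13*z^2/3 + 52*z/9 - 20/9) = z^2 - 11*z/3 + 10/3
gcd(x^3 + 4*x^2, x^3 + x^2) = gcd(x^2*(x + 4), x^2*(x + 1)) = x^2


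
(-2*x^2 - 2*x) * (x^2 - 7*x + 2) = -2*x^4 + 12*x^3 + 10*x^2 - 4*x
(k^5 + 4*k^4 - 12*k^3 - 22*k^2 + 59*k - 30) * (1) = k^5 + 4*k^4 - 12*k^3 - 22*k^2 + 59*k - 30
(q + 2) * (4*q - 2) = 4*q^2 + 6*q - 4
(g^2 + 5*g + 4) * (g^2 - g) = g^4 + 4*g^3 - g^2 - 4*g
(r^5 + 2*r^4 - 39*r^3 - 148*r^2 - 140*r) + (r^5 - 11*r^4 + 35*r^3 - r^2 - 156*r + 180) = 2*r^5 - 9*r^4 - 4*r^3 - 149*r^2 - 296*r + 180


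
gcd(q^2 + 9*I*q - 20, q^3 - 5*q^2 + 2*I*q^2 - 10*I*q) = 1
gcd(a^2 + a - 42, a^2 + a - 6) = 1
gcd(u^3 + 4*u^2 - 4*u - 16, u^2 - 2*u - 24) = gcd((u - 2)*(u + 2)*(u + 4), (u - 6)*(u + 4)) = u + 4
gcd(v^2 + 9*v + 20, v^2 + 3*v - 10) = v + 5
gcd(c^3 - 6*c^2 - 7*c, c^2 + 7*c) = c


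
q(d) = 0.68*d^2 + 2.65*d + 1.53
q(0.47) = 2.93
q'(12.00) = 18.97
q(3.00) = 15.60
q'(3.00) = 6.73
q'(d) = 1.36*d + 2.65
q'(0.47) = 3.29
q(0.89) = 4.43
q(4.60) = 28.11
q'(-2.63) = -0.93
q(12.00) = 131.25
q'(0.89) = 3.86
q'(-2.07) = -0.17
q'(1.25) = 4.35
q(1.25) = 5.90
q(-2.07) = -1.04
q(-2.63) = -0.74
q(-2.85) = -0.50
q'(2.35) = 5.85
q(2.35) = 11.51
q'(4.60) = 8.91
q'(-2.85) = -1.23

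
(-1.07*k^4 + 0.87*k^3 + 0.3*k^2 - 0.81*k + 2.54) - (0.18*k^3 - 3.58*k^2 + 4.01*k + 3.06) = -1.07*k^4 + 0.69*k^3 + 3.88*k^2 - 4.82*k - 0.52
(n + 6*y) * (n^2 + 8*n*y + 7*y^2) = n^3 + 14*n^2*y + 55*n*y^2 + 42*y^3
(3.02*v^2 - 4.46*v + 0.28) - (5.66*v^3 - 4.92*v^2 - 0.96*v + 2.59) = -5.66*v^3 + 7.94*v^2 - 3.5*v - 2.31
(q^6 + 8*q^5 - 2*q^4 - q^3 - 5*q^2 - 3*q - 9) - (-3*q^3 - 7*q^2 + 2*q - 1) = q^6 + 8*q^5 - 2*q^4 + 2*q^3 + 2*q^2 - 5*q - 8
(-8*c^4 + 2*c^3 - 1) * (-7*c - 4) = 56*c^5 + 18*c^4 - 8*c^3 + 7*c + 4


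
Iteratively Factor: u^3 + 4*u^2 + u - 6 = (u + 3)*(u^2 + u - 2) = (u + 2)*(u + 3)*(u - 1)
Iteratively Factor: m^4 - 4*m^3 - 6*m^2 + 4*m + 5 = (m + 1)*(m^3 - 5*m^2 - m + 5) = (m + 1)^2*(m^2 - 6*m + 5) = (m - 5)*(m + 1)^2*(m - 1)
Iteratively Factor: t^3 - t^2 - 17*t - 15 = (t + 3)*(t^2 - 4*t - 5) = (t - 5)*(t + 3)*(t + 1)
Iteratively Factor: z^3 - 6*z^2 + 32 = (z + 2)*(z^2 - 8*z + 16) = (z - 4)*(z + 2)*(z - 4)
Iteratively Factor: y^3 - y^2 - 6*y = (y + 2)*(y^2 - 3*y) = (y - 3)*(y + 2)*(y)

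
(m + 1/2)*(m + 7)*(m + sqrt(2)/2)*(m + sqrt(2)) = m^4 + 3*sqrt(2)*m^3/2 + 15*m^3/2 + 9*m^2/2 + 45*sqrt(2)*m^2/4 + 21*sqrt(2)*m/4 + 15*m/2 + 7/2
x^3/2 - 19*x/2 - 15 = (x/2 + 1)*(x - 5)*(x + 3)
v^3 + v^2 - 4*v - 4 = (v - 2)*(v + 1)*(v + 2)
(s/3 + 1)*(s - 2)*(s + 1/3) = s^3/3 + 4*s^2/9 - 17*s/9 - 2/3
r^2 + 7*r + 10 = (r + 2)*(r + 5)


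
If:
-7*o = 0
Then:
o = 0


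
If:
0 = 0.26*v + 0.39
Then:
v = -1.50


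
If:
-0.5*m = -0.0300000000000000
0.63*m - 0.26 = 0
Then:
No Solution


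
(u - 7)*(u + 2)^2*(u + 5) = u^4 + 2*u^3 - 39*u^2 - 148*u - 140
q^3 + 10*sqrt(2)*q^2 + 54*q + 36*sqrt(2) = (q + sqrt(2))*(q + 3*sqrt(2))*(q + 6*sqrt(2))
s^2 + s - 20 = (s - 4)*(s + 5)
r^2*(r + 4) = r^3 + 4*r^2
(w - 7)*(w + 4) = w^2 - 3*w - 28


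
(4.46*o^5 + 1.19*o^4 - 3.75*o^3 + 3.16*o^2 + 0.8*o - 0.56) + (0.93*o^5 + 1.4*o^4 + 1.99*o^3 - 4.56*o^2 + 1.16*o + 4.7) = 5.39*o^5 + 2.59*o^4 - 1.76*o^3 - 1.4*o^2 + 1.96*o + 4.14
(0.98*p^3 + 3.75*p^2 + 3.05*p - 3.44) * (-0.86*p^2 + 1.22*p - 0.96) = -0.8428*p^5 - 2.0294*p^4 + 1.0112*p^3 + 3.0794*p^2 - 7.1248*p + 3.3024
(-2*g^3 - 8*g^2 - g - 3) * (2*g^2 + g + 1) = -4*g^5 - 18*g^4 - 12*g^3 - 15*g^2 - 4*g - 3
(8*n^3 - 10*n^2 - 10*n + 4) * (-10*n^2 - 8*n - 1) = -80*n^5 + 36*n^4 + 172*n^3 + 50*n^2 - 22*n - 4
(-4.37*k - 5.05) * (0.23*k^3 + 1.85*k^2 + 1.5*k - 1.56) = -1.0051*k^4 - 9.246*k^3 - 15.8975*k^2 - 0.757799999999999*k + 7.878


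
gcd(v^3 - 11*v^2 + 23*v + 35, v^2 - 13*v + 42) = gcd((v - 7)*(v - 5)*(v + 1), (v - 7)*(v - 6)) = v - 7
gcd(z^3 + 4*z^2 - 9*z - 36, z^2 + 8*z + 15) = z + 3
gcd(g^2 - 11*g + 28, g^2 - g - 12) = g - 4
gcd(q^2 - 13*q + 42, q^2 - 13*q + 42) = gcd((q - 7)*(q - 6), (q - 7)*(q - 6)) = q^2 - 13*q + 42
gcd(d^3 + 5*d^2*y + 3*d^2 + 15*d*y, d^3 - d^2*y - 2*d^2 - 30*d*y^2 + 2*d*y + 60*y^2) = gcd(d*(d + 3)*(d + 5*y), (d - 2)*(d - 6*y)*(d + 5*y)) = d + 5*y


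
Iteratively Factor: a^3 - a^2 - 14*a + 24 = (a + 4)*(a^2 - 5*a + 6) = (a - 3)*(a + 4)*(a - 2)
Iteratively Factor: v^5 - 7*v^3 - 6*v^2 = (v)*(v^4 - 7*v^2 - 6*v) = v*(v + 2)*(v^3 - 2*v^2 - 3*v) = v*(v + 1)*(v + 2)*(v^2 - 3*v) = v*(v - 3)*(v + 1)*(v + 2)*(v)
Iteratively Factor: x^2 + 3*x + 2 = (x + 1)*(x + 2)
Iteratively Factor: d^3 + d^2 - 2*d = (d + 2)*(d^2 - d) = (d - 1)*(d + 2)*(d)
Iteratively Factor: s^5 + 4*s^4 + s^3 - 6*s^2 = (s - 1)*(s^4 + 5*s^3 + 6*s^2) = (s - 1)*(s + 3)*(s^3 + 2*s^2) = (s - 1)*(s + 2)*(s + 3)*(s^2) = s*(s - 1)*(s + 2)*(s + 3)*(s)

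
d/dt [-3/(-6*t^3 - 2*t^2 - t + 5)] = 3*(-18*t^2 - 4*t - 1)/(6*t^3 + 2*t^2 + t - 5)^2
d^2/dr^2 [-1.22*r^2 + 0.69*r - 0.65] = -2.44000000000000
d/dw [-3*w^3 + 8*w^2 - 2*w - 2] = -9*w^2 + 16*w - 2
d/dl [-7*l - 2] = -7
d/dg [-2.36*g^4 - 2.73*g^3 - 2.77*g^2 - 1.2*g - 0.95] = -9.44*g^3 - 8.19*g^2 - 5.54*g - 1.2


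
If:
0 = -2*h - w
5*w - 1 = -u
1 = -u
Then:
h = -1/5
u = -1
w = 2/5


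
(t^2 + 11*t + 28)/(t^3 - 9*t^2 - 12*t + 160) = (t + 7)/(t^2 - 13*t + 40)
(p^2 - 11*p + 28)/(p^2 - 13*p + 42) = (p - 4)/(p - 6)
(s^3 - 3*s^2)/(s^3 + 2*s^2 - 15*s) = s/(s + 5)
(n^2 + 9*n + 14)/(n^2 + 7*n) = (n + 2)/n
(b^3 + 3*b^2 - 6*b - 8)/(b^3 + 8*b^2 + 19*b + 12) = (b - 2)/(b + 3)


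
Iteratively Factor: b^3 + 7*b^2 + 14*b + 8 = (b + 1)*(b^2 + 6*b + 8) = (b + 1)*(b + 2)*(b + 4)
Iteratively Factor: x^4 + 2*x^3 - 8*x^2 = (x - 2)*(x^3 + 4*x^2) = x*(x - 2)*(x^2 + 4*x) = x*(x - 2)*(x + 4)*(x)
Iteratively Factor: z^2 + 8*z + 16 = (z + 4)*(z + 4)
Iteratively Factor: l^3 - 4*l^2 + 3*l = (l - 1)*(l^2 - 3*l) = l*(l - 1)*(l - 3)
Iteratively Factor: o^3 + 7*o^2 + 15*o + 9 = (o + 1)*(o^2 + 6*o + 9) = (o + 1)*(o + 3)*(o + 3)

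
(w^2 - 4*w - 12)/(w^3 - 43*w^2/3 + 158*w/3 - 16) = 3*(w + 2)/(3*w^2 - 25*w + 8)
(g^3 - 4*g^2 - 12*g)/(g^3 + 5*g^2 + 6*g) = (g - 6)/(g + 3)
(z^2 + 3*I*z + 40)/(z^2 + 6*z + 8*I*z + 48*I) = (z - 5*I)/(z + 6)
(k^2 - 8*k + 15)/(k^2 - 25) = (k - 3)/(k + 5)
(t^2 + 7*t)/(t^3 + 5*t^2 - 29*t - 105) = t/(t^2 - 2*t - 15)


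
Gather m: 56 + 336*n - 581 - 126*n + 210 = 210*n - 315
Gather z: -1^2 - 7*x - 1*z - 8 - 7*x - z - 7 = -14*x - 2*z - 16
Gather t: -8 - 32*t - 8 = -32*t - 16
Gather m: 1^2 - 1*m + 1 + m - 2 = 0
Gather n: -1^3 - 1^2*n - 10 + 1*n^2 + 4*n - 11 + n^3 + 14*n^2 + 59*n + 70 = n^3 + 15*n^2 + 62*n + 48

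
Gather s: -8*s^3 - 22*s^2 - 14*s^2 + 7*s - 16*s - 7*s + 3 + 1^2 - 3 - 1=-8*s^3 - 36*s^2 - 16*s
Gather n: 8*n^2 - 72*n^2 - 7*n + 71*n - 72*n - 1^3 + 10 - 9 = -64*n^2 - 8*n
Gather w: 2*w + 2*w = 4*w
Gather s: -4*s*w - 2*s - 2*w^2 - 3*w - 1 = s*(-4*w - 2) - 2*w^2 - 3*w - 1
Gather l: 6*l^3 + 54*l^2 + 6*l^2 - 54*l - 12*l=6*l^3 + 60*l^2 - 66*l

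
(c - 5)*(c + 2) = c^2 - 3*c - 10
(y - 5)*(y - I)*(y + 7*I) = y^3 - 5*y^2 + 6*I*y^2 + 7*y - 30*I*y - 35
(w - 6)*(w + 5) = w^2 - w - 30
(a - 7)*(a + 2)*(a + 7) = a^3 + 2*a^2 - 49*a - 98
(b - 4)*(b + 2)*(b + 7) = b^3 + 5*b^2 - 22*b - 56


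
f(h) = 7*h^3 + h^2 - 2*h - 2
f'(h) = 21*h^2 + 2*h - 2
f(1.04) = 4.88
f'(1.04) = 22.79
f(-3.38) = -254.12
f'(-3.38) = 231.15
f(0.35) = -2.28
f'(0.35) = 1.27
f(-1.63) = -26.40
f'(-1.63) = 50.53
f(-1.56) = -23.02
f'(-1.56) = 45.99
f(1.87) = 43.53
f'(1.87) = 75.17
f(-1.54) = -22.11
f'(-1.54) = 44.72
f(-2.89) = -156.83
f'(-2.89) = 167.61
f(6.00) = 1534.00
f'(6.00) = 766.00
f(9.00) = 5164.00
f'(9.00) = 1717.00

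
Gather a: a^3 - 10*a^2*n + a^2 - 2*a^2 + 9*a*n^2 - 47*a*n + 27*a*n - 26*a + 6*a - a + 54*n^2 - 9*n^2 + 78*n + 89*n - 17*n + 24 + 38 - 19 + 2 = a^3 + a^2*(-10*n - 1) + a*(9*n^2 - 20*n - 21) + 45*n^2 + 150*n + 45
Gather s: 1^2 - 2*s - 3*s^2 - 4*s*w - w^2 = -3*s^2 + s*(-4*w - 2) - w^2 + 1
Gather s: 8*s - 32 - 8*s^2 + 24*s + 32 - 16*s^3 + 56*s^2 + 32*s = -16*s^3 + 48*s^2 + 64*s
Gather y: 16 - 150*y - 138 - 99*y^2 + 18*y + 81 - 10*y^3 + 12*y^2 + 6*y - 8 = -10*y^3 - 87*y^2 - 126*y - 49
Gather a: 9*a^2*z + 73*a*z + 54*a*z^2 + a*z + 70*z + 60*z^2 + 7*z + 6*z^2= 9*a^2*z + a*(54*z^2 + 74*z) + 66*z^2 + 77*z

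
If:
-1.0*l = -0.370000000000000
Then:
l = 0.37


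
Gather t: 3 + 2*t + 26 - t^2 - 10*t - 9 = -t^2 - 8*t + 20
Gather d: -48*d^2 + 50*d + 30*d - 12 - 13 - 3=-48*d^2 + 80*d - 28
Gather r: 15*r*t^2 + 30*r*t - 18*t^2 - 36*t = r*(15*t^2 + 30*t) - 18*t^2 - 36*t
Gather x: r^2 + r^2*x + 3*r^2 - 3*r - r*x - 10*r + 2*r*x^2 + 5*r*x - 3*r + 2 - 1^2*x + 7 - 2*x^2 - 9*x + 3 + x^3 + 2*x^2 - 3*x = 4*r^2 + 2*r*x^2 - 16*r + x^3 + x*(r^2 + 4*r - 13) + 12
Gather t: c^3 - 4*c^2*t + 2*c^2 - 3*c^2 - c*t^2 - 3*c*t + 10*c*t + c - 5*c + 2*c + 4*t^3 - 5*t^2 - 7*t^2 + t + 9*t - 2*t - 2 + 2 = c^3 - c^2 - 2*c + 4*t^3 + t^2*(-c - 12) + t*(-4*c^2 + 7*c + 8)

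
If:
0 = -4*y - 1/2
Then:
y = -1/8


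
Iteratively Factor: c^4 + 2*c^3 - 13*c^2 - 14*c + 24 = (c - 3)*(c^3 + 5*c^2 + 2*c - 8) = (c - 3)*(c + 4)*(c^2 + c - 2) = (c - 3)*(c - 1)*(c + 4)*(c + 2)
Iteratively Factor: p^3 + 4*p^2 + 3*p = (p + 1)*(p^2 + 3*p) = p*(p + 1)*(p + 3)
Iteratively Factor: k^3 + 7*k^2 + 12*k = (k + 4)*(k^2 + 3*k) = k*(k + 4)*(k + 3)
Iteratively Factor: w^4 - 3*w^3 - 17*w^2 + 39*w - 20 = (w - 1)*(w^3 - 2*w^2 - 19*w + 20) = (w - 5)*(w - 1)*(w^2 + 3*w - 4) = (w - 5)*(w - 1)*(w + 4)*(w - 1)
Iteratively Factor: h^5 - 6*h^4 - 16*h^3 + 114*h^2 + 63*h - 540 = (h + 3)*(h^4 - 9*h^3 + 11*h^2 + 81*h - 180) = (h - 4)*(h + 3)*(h^3 - 5*h^2 - 9*h + 45) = (h - 4)*(h + 3)^2*(h^2 - 8*h + 15) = (h - 4)*(h - 3)*(h + 3)^2*(h - 5)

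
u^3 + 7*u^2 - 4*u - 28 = (u - 2)*(u + 2)*(u + 7)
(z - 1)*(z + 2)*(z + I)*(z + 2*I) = z^4 + z^3 + 3*I*z^3 - 4*z^2 + 3*I*z^2 - 2*z - 6*I*z + 4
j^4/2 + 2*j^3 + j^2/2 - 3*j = j*(j/2 + 1)*(j - 1)*(j + 3)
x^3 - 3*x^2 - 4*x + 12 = (x - 3)*(x - 2)*(x + 2)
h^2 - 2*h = h*(h - 2)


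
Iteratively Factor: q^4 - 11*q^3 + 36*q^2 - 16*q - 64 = (q - 4)*(q^3 - 7*q^2 + 8*q + 16) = (q - 4)^2*(q^2 - 3*q - 4) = (q - 4)^2*(q + 1)*(q - 4)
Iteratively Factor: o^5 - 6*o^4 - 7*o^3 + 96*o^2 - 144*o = (o - 3)*(o^4 - 3*o^3 - 16*o^2 + 48*o) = (o - 3)*(o + 4)*(o^3 - 7*o^2 + 12*o) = (o - 3)^2*(o + 4)*(o^2 - 4*o) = (o - 4)*(o - 3)^2*(o + 4)*(o)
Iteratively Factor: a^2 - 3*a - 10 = (a + 2)*(a - 5)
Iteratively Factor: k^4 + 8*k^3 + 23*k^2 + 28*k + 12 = (k + 2)*(k^3 + 6*k^2 + 11*k + 6) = (k + 1)*(k + 2)*(k^2 + 5*k + 6) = (k + 1)*(k + 2)*(k + 3)*(k + 2)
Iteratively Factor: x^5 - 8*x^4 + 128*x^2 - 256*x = (x - 4)*(x^4 - 4*x^3 - 16*x^2 + 64*x) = (x - 4)^2*(x^3 - 16*x) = x*(x - 4)^2*(x^2 - 16) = x*(x - 4)^3*(x + 4)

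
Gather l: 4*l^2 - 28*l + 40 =4*l^2 - 28*l + 40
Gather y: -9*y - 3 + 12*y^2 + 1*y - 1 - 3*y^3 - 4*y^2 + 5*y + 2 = -3*y^3 + 8*y^2 - 3*y - 2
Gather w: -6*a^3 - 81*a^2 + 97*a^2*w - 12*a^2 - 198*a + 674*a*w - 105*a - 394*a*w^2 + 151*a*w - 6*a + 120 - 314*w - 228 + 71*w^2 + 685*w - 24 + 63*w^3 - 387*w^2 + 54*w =-6*a^3 - 93*a^2 - 309*a + 63*w^3 + w^2*(-394*a - 316) + w*(97*a^2 + 825*a + 425) - 132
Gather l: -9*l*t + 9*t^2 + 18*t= -9*l*t + 9*t^2 + 18*t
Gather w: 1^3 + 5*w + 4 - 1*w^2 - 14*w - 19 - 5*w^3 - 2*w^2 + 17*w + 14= -5*w^3 - 3*w^2 + 8*w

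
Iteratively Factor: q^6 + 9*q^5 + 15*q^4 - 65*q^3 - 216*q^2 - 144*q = (q - 3)*(q^5 + 12*q^4 + 51*q^3 + 88*q^2 + 48*q) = (q - 3)*(q + 4)*(q^4 + 8*q^3 + 19*q^2 + 12*q) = (q - 3)*(q + 3)*(q + 4)*(q^3 + 5*q^2 + 4*q) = (q - 3)*(q + 1)*(q + 3)*(q + 4)*(q^2 + 4*q) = q*(q - 3)*(q + 1)*(q + 3)*(q + 4)*(q + 4)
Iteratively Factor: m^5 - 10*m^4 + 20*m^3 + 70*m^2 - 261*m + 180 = (m - 3)*(m^4 - 7*m^3 - m^2 + 67*m - 60) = (m - 5)*(m - 3)*(m^3 - 2*m^2 - 11*m + 12) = (m - 5)*(m - 3)*(m + 3)*(m^2 - 5*m + 4) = (m - 5)*(m - 3)*(m - 1)*(m + 3)*(m - 4)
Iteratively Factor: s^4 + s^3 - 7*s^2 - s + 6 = (s - 1)*(s^3 + 2*s^2 - 5*s - 6) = (s - 1)*(s + 1)*(s^2 + s - 6) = (s - 2)*(s - 1)*(s + 1)*(s + 3)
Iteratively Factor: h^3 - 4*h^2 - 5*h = (h)*(h^2 - 4*h - 5) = h*(h + 1)*(h - 5)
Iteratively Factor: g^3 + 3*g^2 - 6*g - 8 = (g + 4)*(g^2 - g - 2) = (g - 2)*(g + 4)*(g + 1)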